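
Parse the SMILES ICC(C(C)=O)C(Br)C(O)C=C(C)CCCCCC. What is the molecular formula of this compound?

C15H26BrIO2

Walk through each heavy atom and fill implicit hydrogens from standard valence (C 4, N 3, O 2, S 2, halogen 1):
  atom 1: I (halogen, monovalent) → 0 H
  atom 2: C, bond orders sum to 2 (valence 4) → 2 H
  atom 3: C, bond orders sum to 3 (valence 4) → 1 H
  atom 4: C, bond orders sum to 4 (valence 4) → 0 H
  atom 5: C, bond orders sum to 1 (valence 4) → 3 H
  atom 6: O, bond orders sum to 2 (valence 2) → 0 H
  atom 7: C, bond orders sum to 3 (valence 4) → 1 H
  atom 8: Br (halogen, monovalent) → 0 H
  atom 9: C, bond orders sum to 3 (valence 4) → 1 H
  atom 10: O, bond orders sum to 1 (valence 2) → 1 H
  atom 11: C, bond orders sum to 3 (valence 4) → 1 H
  atom 12: C, bond orders sum to 4 (valence 4) → 0 H
  atom 13: C, bond orders sum to 1 (valence 4) → 3 H
  atom 14: C, bond orders sum to 2 (valence 4) → 2 H
  atom 15: C, bond orders sum to 2 (valence 4) → 2 H
  atom 16: C, bond orders sum to 2 (valence 4) → 2 H
  atom 17: C, bond orders sum to 2 (valence 4) → 2 H
  atom 18: C, bond orders sum to 2 (valence 4) → 2 H
  atom 19: C, bond orders sum to 1 (valence 4) → 3 H
Totals → C:15, H:26, Br:1, I:1, O:2.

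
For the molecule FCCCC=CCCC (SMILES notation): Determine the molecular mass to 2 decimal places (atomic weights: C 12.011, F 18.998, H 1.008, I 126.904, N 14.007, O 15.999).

130.21 g/mol

First, the molecular formula is C8H15F (counting implicit H from valence).
  C: 8 × 12.011 = 96.088
  F: 1 × 18.998 = 18.998
  H: 15 × 1.008 = 15.120
Sum: 8×12.011 + 1×18.998 + 15×1.008 = 130.206 → 130.21 g/mol.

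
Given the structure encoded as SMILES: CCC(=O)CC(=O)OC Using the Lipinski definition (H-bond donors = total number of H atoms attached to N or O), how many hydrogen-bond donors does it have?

Donors: find every N or O and count the H atoms it carries.
  atom 4 (O): bond orders sum to 2 → 0 H
  atom 7 (O): bond orders sum to 2 → 0 H
  atom 8 (O): bond orders sum to 2 → 0 H
Lipinski HBD = 0.

0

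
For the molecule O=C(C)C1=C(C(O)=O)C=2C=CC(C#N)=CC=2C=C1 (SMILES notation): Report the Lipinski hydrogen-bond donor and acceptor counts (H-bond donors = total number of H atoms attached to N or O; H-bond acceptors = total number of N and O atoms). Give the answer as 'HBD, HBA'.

Donors: find every N or O and count the H atoms it carries.
  atom 1 (O): bond orders sum to 2 → 0 H
  atom 7 (O): bond orders sum to 1 → 1 H
  atom 8 (O): bond orders sum to 2 → 0 H
  atom 14 (N): bond orders sum to 3 → 0 H
Lipinski HBD = 1.
Acceptors: N atoms = 1, O atoms = 3 → HBA = 4.

1, 4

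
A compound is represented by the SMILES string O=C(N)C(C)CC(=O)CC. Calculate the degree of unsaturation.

2

Molecular formula: C7H13NO2.
DoU = (2C + 2 + N − H − X) / 2, where X is the halogen count and O/S are ignored.
    = (2·7 + 2 + 1 − 13 − 0) / 2 = 4 / 2 = 2.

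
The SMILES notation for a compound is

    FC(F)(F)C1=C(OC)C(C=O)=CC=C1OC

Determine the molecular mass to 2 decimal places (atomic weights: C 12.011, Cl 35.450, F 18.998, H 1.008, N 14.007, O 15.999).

First, the molecular formula is C10H9F3O3 (counting implicit H from valence).
  C: 10 × 12.011 = 120.110
  F: 3 × 18.998 = 56.994
  H: 9 × 1.008 = 9.072
  O: 3 × 15.999 = 47.997
Sum: 10×12.011 + 3×18.998 + 9×1.008 + 3×15.999 = 234.173 → 234.17 g/mol.

234.17 g/mol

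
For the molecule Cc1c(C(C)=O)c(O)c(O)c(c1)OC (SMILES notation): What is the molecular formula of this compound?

C10H12O4

Walk through each heavy atom and fill implicit hydrogens from standard valence (C 4, N 3, O 2, S 2, halogen 1); for lowercase aromatic atoms, an aromatic c carries 1 H when it has two neighbours and 0 H with three, and aromatic n carries 0 H:
  atom 1: C, bond orders sum to 1 (valence 4) → 3 H
  atom 2: aromatic c, 3 neighbours → 0 H
  atom 3: aromatic c, 3 neighbours → 0 H
  atom 4: C, bond orders sum to 4 (valence 4) → 0 H
  atom 5: C, bond orders sum to 1 (valence 4) → 3 H
  atom 6: O, bond orders sum to 2 (valence 2) → 0 H
  atom 7: aromatic c, 3 neighbours → 0 H
  atom 8: O, bond orders sum to 1 (valence 2) → 1 H
  atom 9: aromatic c, 3 neighbours → 0 H
  atom 10: O, bond orders sum to 1 (valence 2) → 1 H
  atom 11: aromatic c, 3 neighbours → 0 H
  atom 12: aromatic c, 2 neighbours → 1 H
  atom 13: O, bond orders sum to 2 (valence 2) → 0 H
  atom 14: C, bond orders sum to 1 (valence 4) → 3 H
Totals → C:10, H:12, O:4.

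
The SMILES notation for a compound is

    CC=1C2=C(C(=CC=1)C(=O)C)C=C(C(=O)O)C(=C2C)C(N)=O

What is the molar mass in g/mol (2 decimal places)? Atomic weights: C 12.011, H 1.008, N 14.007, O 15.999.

285.30 g/mol

First, the molecular formula is C16H15NO4 (counting implicit H from valence).
  C: 16 × 12.011 = 192.176
  H: 15 × 1.008 = 15.120
  N: 1 × 14.007 = 14.007
  O: 4 × 15.999 = 63.996
Sum: 16×12.011 + 15×1.008 + 1×14.007 + 4×15.999 = 285.299 → 285.30 g/mol.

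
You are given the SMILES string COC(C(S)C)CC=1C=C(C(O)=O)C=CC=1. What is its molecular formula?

C12H16O3S

Walk through each heavy atom and fill implicit hydrogens from standard valence (C 4, N 3, O 2, S 2, halogen 1):
  atom 1: C, bond orders sum to 1 (valence 4) → 3 H
  atom 2: O, bond orders sum to 2 (valence 2) → 0 H
  atom 3: C, bond orders sum to 3 (valence 4) → 1 H
  atom 4: C, bond orders sum to 3 (valence 4) → 1 H
  atom 5: S, bond orders sum to 1 (valence 2) → 1 H
  atom 6: C, bond orders sum to 1 (valence 4) → 3 H
  atom 7: C, bond orders sum to 2 (valence 4) → 2 H
  atom 8: C, bond orders sum to 4 (valence 4) → 0 H
  atom 9: C, bond orders sum to 3 (valence 4) → 1 H
  atom 10: C, bond orders sum to 4 (valence 4) → 0 H
  atom 11: C, bond orders sum to 4 (valence 4) → 0 H
  atom 12: O, bond orders sum to 1 (valence 2) → 1 H
  atom 13: O, bond orders sum to 2 (valence 2) → 0 H
  atom 14: C, bond orders sum to 3 (valence 4) → 1 H
  atom 15: C, bond orders sum to 3 (valence 4) → 1 H
  atom 16: C, bond orders sum to 3 (valence 4) → 1 H
Totals → C:12, H:16, O:3, S:1.
In Hill order: C12H16O3S.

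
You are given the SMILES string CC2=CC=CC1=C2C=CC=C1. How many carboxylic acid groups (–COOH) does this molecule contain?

Scan the SMILES for the carboxylic acid motif — none present.

0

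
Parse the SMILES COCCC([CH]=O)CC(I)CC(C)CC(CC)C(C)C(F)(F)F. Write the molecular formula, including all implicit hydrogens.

C17H30F3IO2

Walk through each heavy atom and fill implicit hydrogens from standard valence (C 4, N 3, O 2, S 2, halogen 1):
  atom 1: C, bond orders sum to 1 (valence 4) → 3 H
  atom 2: O, bond orders sum to 2 (valence 2) → 0 H
  atom 3: C, bond orders sum to 2 (valence 4) → 2 H
  atom 4: C, bond orders sum to 2 (valence 4) → 2 H
  atom 5: C, bond orders sum to 3 (valence 4) → 1 H
  atom 6: C with explicit H count 1
  atom 7: O, bond orders sum to 2 (valence 2) → 0 H
  atom 8: C, bond orders sum to 2 (valence 4) → 2 H
  atom 9: C, bond orders sum to 3 (valence 4) → 1 H
  atom 10: I (halogen, monovalent) → 0 H
  atom 11: C, bond orders sum to 2 (valence 4) → 2 H
  atom 12: C, bond orders sum to 3 (valence 4) → 1 H
  atom 13: C, bond orders sum to 1 (valence 4) → 3 H
  atom 14: C, bond orders sum to 2 (valence 4) → 2 H
  atom 15: C, bond orders sum to 3 (valence 4) → 1 H
  atom 16: C, bond orders sum to 2 (valence 4) → 2 H
  atom 17: C, bond orders sum to 1 (valence 4) → 3 H
  atom 18: C, bond orders sum to 3 (valence 4) → 1 H
  atom 19: C, bond orders sum to 1 (valence 4) → 3 H
  atom 20: C, bond orders sum to 4 (valence 4) → 0 H
  atom 21: F (halogen, monovalent) → 0 H
  atom 22: F (halogen, monovalent) → 0 H
  atom 23: F (halogen, monovalent) → 0 H
Totals → C:17, H:30, F:3, I:1, O:2.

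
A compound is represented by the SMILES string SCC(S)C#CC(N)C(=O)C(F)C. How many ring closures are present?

0

In SMILES, each pair of matching ring-closure digits denotes one ring-closing bond; the number of such bonds equals the number of independent rings.
Ring-closure bonds here: 0.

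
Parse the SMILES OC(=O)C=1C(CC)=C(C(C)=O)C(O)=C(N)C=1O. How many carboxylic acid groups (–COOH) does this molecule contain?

The carboxylic acid motif appears at heavy-atom position 2 in the SMILES.
Other groups present: 2 hydroxyl, 1 ketone, 1 primary amine.
Carboxylic acid count: 1.

1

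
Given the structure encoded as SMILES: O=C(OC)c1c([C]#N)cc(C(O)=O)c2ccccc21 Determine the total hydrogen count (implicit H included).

Walk through each heavy atom and fill implicit hydrogens from standard valence (C 4, N 3, O 2, S 2, halogen 1); for lowercase aromatic atoms, an aromatic c carries 1 H when it has two neighbours and 0 H with three, and aromatic n carries 0 H:
  atom 1: O, bond orders sum to 2 (valence 2) → 0 H
  atom 2: C, bond orders sum to 4 (valence 4) → 0 H
  atom 3: O, bond orders sum to 2 (valence 2) → 0 H
  atom 4: C, bond orders sum to 1 (valence 4) → 3 H
  atom 5: aromatic c, 3 neighbours → 0 H
  atom 6: aromatic c, 3 neighbours → 0 H
  atom 7: C with explicit H count 0
  atom 8: N, bond orders sum to 3 (valence 3) → 0 H
  atom 9: aromatic c, 2 neighbours → 1 H
  atom 10: aromatic c, 3 neighbours → 0 H
  atom 11: C, bond orders sum to 4 (valence 4) → 0 H
  atom 12: O, bond orders sum to 1 (valence 2) → 1 H
  atom 13: O, bond orders sum to 2 (valence 2) → 0 H
  atom 14: aromatic c, 3 neighbours → 0 H
  atom 15: aromatic c, 2 neighbours → 1 H
  atom 16: aromatic c, 2 neighbours → 1 H
  atom 17: aromatic c, 2 neighbours → 1 H
  atom 18: aromatic c, 2 neighbours → 1 H
  atom 19: aromatic c, 3 neighbours → 0 H
Total hydrogens: 9.

9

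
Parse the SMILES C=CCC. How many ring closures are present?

0

In SMILES, each pair of matching ring-closure digits denotes one ring-closing bond; the number of such bonds equals the number of independent rings.
Ring-closure bonds here: 0.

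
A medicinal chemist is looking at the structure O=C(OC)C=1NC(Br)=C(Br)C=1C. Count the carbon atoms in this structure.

Count every carbon token in the SMILES (each C, including those in ring-closure positions and inside branches).
Carbon count: 7.

7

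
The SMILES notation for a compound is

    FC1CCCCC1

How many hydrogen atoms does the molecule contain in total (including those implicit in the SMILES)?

11

Walk through each heavy atom and fill implicit hydrogens from standard valence (C 4, N 3, O 2, S 2, halogen 1):
  atom 1: F (halogen, monovalent) → 0 H
  atom 2: C, bond orders sum to 3 (valence 4) → 1 H
  atom 3: C, bond orders sum to 2 (valence 4) → 2 H
  atom 4: C, bond orders sum to 2 (valence 4) → 2 H
  atom 5: C, bond orders sum to 2 (valence 4) → 2 H
  atom 6: C, bond orders sum to 2 (valence 4) → 2 H
  atom 7: C, bond orders sum to 2 (valence 4) → 2 H
Total hydrogens: 11.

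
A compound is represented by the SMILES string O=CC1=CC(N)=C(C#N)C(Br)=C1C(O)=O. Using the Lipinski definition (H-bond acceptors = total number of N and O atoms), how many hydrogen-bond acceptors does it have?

N atoms: 2; O atoms: 3.
Lipinski HBA = 2 + 3 = 5.

5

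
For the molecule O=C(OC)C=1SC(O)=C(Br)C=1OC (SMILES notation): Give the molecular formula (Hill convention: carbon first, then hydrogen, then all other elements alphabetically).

Walk through each heavy atom and fill implicit hydrogens from standard valence (C 4, N 3, O 2, S 2, halogen 1):
  atom 1: O, bond orders sum to 2 (valence 2) → 0 H
  atom 2: C, bond orders sum to 4 (valence 4) → 0 H
  atom 3: O, bond orders sum to 2 (valence 2) → 0 H
  atom 4: C, bond orders sum to 1 (valence 4) → 3 H
  atom 5: C, bond orders sum to 4 (valence 4) → 0 H
  atom 6: S, bond orders sum to 2 (valence 2) → 0 H
  atom 7: C, bond orders sum to 4 (valence 4) → 0 H
  atom 8: O, bond orders sum to 1 (valence 2) → 1 H
  atom 9: C, bond orders sum to 4 (valence 4) → 0 H
  atom 10: Br (halogen, monovalent) → 0 H
  atom 11: C, bond orders sum to 4 (valence 4) → 0 H
  atom 12: O, bond orders sum to 2 (valence 2) → 0 H
  atom 13: C, bond orders sum to 1 (valence 4) → 3 H
Totals → C:7, H:7, Br:1, O:4, S:1.

C7H7BrO4S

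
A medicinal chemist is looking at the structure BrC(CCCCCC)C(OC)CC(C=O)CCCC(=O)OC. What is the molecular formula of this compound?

Walk through each heavy atom and fill implicit hydrogens from standard valence (C 4, N 3, O 2, S 2, halogen 1):
  atom 1: Br (halogen, monovalent) → 0 H
  atom 2: C, bond orders sum to 3 (valence 4) → 1 H
  atom 3: C, bond orders sum to 2 (valence 4) → 2 H
  atom 4: C, bond orders sum to 2 (valence 4) → 2 H
  atom 5: C, bond orders sum to 2 (valence 4) → 2 H
  atom 6: C, bond orders sum to 2 (valence 4) → 2 H
  atom 7: C, bond orders sum to 2 (valence 4) → 2 H
  atom 8: C, bond orders sum to 1 (valence 4) → 3 H
  atom 9: C, bond orders sum to 3 (valence 4) → 1 H
  atom 10: O, bond orders sum to 2 (valence 2) → 0 H
  atom 11: C, bond orders sum to 1 (valence 4) → 3 H
  atom 12: C, bond orders sum to 2 (valence 4) → 2 H
  atom 13: C, bond orders sum to 3 (valence 4) → 1 H
  atom 14: C, bond orders sum to 3 (valence 4) → 1 H
  atom 15: O, bond orders sum to 2 (valence 2) → 0 H
  atom 16: C, bond orders sum to 2 (valence 4) → 2 H
  atom 17: C, bond orders sum to 2 (valence 4) → 2 H
  atom 18: C, bond orders sum to 2 (valence 4) → 2 H
  atom 19: C, bond orders sum to 4 (valence 4) → 0 H
  atom 20: O, bond orders sum to 2 (valence 2) → 0 H
  atom 21: O, bond orders sum to 2 (valence 2) → 0 H
  atom 22: C, bond orders sum to 1 (valence 4) → 3 H
Totals → C:17, H:31, Br:1, O:4.

C17H31BrO4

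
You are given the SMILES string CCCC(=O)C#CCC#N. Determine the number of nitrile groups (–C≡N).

1

The nitrile motif appears at heavy-atom position 9 in the SMILES.
Other groups present: 1 alkyne, 1 ketone.
Nitrile count: 1.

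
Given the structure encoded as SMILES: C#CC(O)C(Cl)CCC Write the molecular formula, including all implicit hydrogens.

Walk through each heavy atom and fill implicit hydrogens from standard valence (C 4, N 3, O 2, S 2, halogen 1):
  atom 1: C, bond orders sum to 3 (valence 4) → 1 H
  atom 2: C, bond orders sum to 4 (valence 4) → 0 H
  atom 3: C, bond orders sum to 3 (valence 4) → 1 H
  atom 4: O, bond orders sum to 1 (valence 2) → 1 H
  atom 5: C, bond orders sum to 3 (valence 4) → 1 H
  atom 6: Cl (halogen, monovalent) → 0 H
  atom 7: C, bond orders sum to 2 (valence 4) → 2 H
  atom 8: C, bond orders sum to 2 (valence 4) → 2 H
  atom 9: C, bond orders sum to 1 (valence 4) → 3 H
Totals → C:7, H:11, Cl:1, O:1.

C7H11ClO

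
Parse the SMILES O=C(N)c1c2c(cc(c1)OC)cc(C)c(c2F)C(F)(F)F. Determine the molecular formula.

C14H11F4NO2

Walk through each heavy atom and fill implicit hydrogens from standard valence (C 4, N 3, O 2, S 2, halogen 1); for lowercase aromatic atoms, an aromatic c carries 1 H when it has two neighbours and 0 H with three, and aromatic n carries 0 H:
  atom 1: O, bond orders sum to 2 (valence 2) → 0 H
  atom 2: C, bond orders sum to 4 (valence 4) → 0 H
  atom 3: N, bond orders sum to 1 (valence 3) → 2 H
  atom 4: aromatic c, 3 neighbours → 0 H
  atom 5: aromatic c, 3 neighbours → 0 H
  atom 6: aromatic c, 3 neighbours → 0 H
  atom 7: aromatic c, 2 neighbours → 1 H
  atom 8: aromatic c, 3 neighbours → 0 H
  atom 9: aromatic c, 2 neighbours → 1 H
  atom 10: O, bond orders sum to 2 (valence 2) → 0 H
  atom 11: C, bond orders sum to 1 (valence 4) → 3 H
  atom 12: aromatic c, 2 neighbours → 1 H
  atom 13: aromatic c, 3 neighbours → 0 H
  atom 14: C, bond orders sum to 1 (valence 4) → 3 H
  atom 15: aromatic c, 3 neighbours → 0 H
  atom 16: aromatic c, 3 neighbours → 0 H
  atom 17: F (halogen, monovalent) → 0 H
  atom 18: C, bond orders sum to 4 (valence 4) → 0 H
  atom 19: F (halogen, monovalent) → 0 H
  atom 20: F (halogen, monovalent) → 0 H
  atom 21: F (halogen, monovalent) → 0 H
Totals → C:14, H:11, F:4, N:1, O:2.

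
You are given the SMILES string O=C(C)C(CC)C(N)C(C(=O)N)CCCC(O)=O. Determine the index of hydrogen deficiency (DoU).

Degree of unsaturation = (number of rings) + (number of π bonds).
Ring closures in the SMILES: 0.
π bonds: 3 double bonds (each 1 DoU) → 3 DoU from unsaturation.
Total DoU = 0 + 3 = 3.

3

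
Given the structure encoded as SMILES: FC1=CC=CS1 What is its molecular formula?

C4H3FS

Walk through each heavy atom and fill implicit hydrogens from standard valence (C 4, N 3, O 2, S 2, halogen 1):
  atom 1: F (halogen, monovalent) → 0 H
  atom 2: C, bond orders sum to 4 (valence 4) → 0 H
  atom 3: C, bond orders sum to 3 (valence 4) → 1 H
  atom 4: C, bond orders sum to 3 (valence 4) → 1 H
  atom 5: C, bond orders sum to 3 (valence 4) → 1 H
  atom 6: S, bond orders sum to 2 (valence 2) → 0 H
Totals → C:4, H:3, F:1, S:1.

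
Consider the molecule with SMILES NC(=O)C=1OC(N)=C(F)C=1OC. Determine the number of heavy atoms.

12

Every atom symbol written in the SMILES (organic subset) is one heavy atom; implicit H are not written.
Heavy atoms by element → C:6, F:1, N:2, O:3.
Total: 12.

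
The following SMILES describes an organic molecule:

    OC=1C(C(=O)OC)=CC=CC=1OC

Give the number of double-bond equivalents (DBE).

Molecular formula: C9H10O4.
DoU = (2C + 2 + N − H − X) / 2, where X is the halogen count and O/S are ignored.
    = (2·9 + 2 + 0 − 10 − 0) / 2 = 10 / 2 = 5.

5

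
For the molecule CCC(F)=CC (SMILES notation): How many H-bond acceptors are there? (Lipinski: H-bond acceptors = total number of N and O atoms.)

N atoms: 0; O atoms: 0.
Lipinski HBA = 0 + 0 = 0.

0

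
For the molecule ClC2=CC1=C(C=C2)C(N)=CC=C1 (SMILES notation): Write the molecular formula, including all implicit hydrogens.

Walk through each heavy atom and fill implicit hydrogens from standard valence (C 4, N 3, O 2, S 2, halogen 1):
  atom 1: Cl (halogen, monovalent) → 0 H
  atom 2: C, bond orders sum to 4 (valence 4) → 0 H
  atom 3: C, bond orders sum to 3 (valence 4) → 1 H
  atom 4: C, bond orders sum to 4 (valence 4) → 0 H
  atom 5: C, bond orders sum to 4 (valence 4) → 0 H
  atom 6: C, bond orders sum to 3 (valence 4) → 1 H
  atom 7: C, bond orders sum to 3 (valence 4) → 1 H
  atom 8: C, bond orders sum to 4 (valence 4) → 0 H
  atom 9: N, bond orders sum to 1 (valence 3) → 2 H
  atom 10: C, bond orders sum to 3 (valence 4) → 1 H
  atom 11: C, bond orders sum to 3 (valence 4) → 1 H
  atom 12: C, bond orders sum to 3 (valence 4) → 1 H
Totals → C:10, H:8, Cl:1, N:1.

C10H8ClN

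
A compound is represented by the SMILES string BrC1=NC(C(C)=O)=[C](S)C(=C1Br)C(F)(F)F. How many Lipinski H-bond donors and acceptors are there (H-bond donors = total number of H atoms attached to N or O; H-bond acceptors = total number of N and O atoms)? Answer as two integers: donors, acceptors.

Donors: find every N or O and count the H atoms it carries.
  atom 3 (N): bond orders sum to 3 → 0 H
  atom 7 (O): bond orders sum to 2 → 0 H
Lipinski HBD = 0.
Acceptors: N atoms = 1, O atoms = 1 → HBA = 2.

0, 2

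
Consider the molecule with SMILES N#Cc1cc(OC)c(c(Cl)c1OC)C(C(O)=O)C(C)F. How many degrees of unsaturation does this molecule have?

Molecular formula: C13H13ClFNO4.
DoU = (2C + 2 + N − H − X) / 2, where X is the halogen count and O/S are ignored.
    = (2·13 + 2 + 1 − 13 − 2) / 2 = 14 / 2 = 7.

7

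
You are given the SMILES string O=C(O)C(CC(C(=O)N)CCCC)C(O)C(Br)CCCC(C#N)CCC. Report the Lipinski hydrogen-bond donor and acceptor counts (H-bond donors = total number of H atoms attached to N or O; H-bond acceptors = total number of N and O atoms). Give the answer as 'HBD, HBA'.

Donors: find every N or O and count the H atoms it carries.
  atom 1 (O): bond orders sum to 2 → 0 H
  atom 3 (O): bond orders sum to 1 → 1 H
  atom 8 (O): bond orders sum to 2 → 0 H
  atom 9 (N): bond orders sum to 1 → 2 H
  atom 15 (O): bond orders sum to 1 → 1 H
  atom 23 (N): bond orders sum to 3 → 0 H
Lipinski HBD = 4.
Acceptors: N atoms = 2, O atoms = 4 → HBA = 6.

4, 6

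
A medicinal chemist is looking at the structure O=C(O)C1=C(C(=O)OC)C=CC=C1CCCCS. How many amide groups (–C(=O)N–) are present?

Scan the SMILES for the amide motif — none present.
Groups that are present: 1 carboxylic acid, 1 ester, 1 thiol.

0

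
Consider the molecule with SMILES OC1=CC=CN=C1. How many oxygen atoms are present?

1

Scan the SMILES for O atoms (remember two-letter symbols like Cl and Br are single atoms).
Oxygen count: 1.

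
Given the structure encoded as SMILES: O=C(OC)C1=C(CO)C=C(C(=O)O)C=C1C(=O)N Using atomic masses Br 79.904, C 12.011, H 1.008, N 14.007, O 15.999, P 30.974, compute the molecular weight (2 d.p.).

First, the molecular formula is C11H11NO6 (counting implicit H from valence).
  C: 11 × 12.011 = 132.121
  H: 11 × 1.008 = 11.088
  N: 1 × 14.007 = 14.007
  O: 6 × 15.999 = 95.994
Sum: 11×12.011 + 11×1.008 + 1×14.007 + 6×15.999 = 253.210 → 253.21 g/mol.

253.21 g/mol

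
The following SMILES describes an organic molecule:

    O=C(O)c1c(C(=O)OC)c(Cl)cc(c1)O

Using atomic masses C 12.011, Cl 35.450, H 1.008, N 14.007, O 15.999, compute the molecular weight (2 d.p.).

230.60 g/mol

First, the molecular formula is C9H7ClO5 (counting implicit H from valence).
  C: 9 × 12.011 = 108.099
  Cl: 1 × 35.450 = 35.450
  H: 7 × 1.008 = 7.056
  O: 5 × 15.999 = 79.995
Sum: 9×12.011 + 1×35.450 + 7×1.008 + 5×15.999 = 230.600 → 230.60 g/mol.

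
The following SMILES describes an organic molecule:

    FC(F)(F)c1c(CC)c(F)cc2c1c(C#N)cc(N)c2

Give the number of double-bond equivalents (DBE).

9

Molecular formula: C14H10F4N2.
DoU = (2C + 2 + N − H − X) / 2, where X is the halogen count and O/S are ignored.
    = (2·14 + 2 + 2 − 10 − 4) / 2 = 18 / 2 = 9.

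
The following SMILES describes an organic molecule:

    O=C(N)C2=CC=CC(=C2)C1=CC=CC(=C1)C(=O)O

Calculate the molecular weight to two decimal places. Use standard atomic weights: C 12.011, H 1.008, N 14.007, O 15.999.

241.25 g/mol

First, the molecular formula is C14H11NO3 (counting implicit H from valence).
  C: 14 × 12.011 = 168.154
  H: 11 × 1.008 = 11.088
  N: 1 × 14.007 = 14.007
  O: 3 × 15.999 = 47.997
Sum: 14×12.011 + 11×1.008 + 1×14.007 + 3×15.999 = 241.246 → 241.25 g/mol.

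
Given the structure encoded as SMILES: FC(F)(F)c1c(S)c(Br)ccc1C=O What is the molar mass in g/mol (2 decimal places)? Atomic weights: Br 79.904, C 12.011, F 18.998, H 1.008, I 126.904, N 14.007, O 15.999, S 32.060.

285.08 g/mol

First, the molecular formula is C8H4BrF3OS (counting implicit H from valence).
  Br: 1 × 79.904 = 79.904
  C: 8 × 12.011 = 96.088
  F: 3 × 18.998 = 56.994
  H: 4 × 1.008 = 4.032
  O: 1 × 15.999 = 15.999
  S: 1 × 32.060 = 32.060
Sum: 1×79.904 + 8×12.011 + 3×18.998 + 4×1.008 + 1×15.999 + 1×32.060 = 285.077 → 285.08 g/mol.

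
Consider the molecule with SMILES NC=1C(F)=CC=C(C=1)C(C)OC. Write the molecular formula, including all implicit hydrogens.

C9H12FNO

Walk through each heavy atom and fill implicit hydrogens from standard valence (C 4, N 3, O 2, S 2, halogen 1):
  atom 1: N, bond orders sum to 1 (valence 3) → 2 H
  atom 2: C, bond orders sum to 4 (valence 4) → 0 H
  atom 3: C, bond orders sum to 4 (valence 4) → 0 H
  atom 4: F (halogen, monovalent) → 0 H
  atom 5: C, bond orders sum to 3 (valence 4) → 1 H
  atom 6: C, bond orders sum to 3 (valence 4) → 1 H
  atom 7: C, bond orders sum to 4 (valence 4) → 0 H
  atom 8: C, bond orders sum to 3 (valence 4) → 1 H
  atom 9: C, bond orders sum to 3 (valence 4) → 1 H
  atom 10: C, bond orders sum to 1 (valence 4) → 3 H
  atom 11: O, bond orders sum to 2 (valence 2) → 0 H
  atom 12: C, bond orders sum to 1 (valence 4) → 3 H
Totals → C:9, H:12, F:1, N:1, O:1.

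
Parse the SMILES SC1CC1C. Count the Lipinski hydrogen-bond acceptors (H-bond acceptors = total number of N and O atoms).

N atoms: 0; O atoms: 0.
Lipinski HBA = 0 + 0 = 0.

0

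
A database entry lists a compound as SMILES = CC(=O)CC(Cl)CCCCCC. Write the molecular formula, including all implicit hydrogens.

C10H19ClO

Walk through each heavy atom and fill implicit hydrogens from standard valence (C 4, N 3, O 2, S 2, halogen 1):
  atom 1: C, bond orders sum to 1 (valence 4) → 3 H
  atom 2: C, bond orders sum to 4 (valence 4) → 0 H
  atom 3: O, bond orders sum to 2 (valence 2) → 0 H
  atom 4: C, bond orders sum to 2 (valence 4) → 2 H
  atom 5: C, bond orders sum to 3 (valence 4) → 1 H
  atom 6: Cl (halogen, monovalent) → 0 H
  atom 7: C, bond orders sum to 2 (valence 4) → 2 H
  atom 8: C, bond orders sum to 2 (valence 4) → 2 H
  atom 9: C, bond orders sum to 2 (valence 4) → 2 H
  atom 10: C, bond orders sum to 2 (valence 4) → 2 H
  atom 11: C, bond orders sum to 2 (valence 4) → 2 H
  atom 12: C, bond orders sum to 1 (valence 4) → 3 H
Totals → C:10, H:19, Cl:1, O:1.
In Hill order: C10H19ClO.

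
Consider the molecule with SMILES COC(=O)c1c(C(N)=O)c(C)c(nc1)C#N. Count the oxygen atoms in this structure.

3

Scan the SMILES for O atoms (remember two-letter symbols like Cl and Br are single atoms).
Oxygen count: 3.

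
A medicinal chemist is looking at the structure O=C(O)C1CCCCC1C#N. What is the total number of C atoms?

Count every carbon token in the SMILES (each C, including those in ring-closure positions and inside branches).
Carbon count: 8.

8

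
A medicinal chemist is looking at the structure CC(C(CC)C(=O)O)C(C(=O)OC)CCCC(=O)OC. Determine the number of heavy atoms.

Every atom symbol written in the SMILES (organic subset) is one heavy atom; implicit H are not written.
Heavy atoms by element → C:14, O:6.
Total: 20.

20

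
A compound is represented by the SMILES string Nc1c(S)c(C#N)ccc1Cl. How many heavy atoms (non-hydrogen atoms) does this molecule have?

11

Every atom symbol written in the SMILES (organic subset) is one heavy atom; implicit H are not written.
Heavy atoms by element → C:7, Cl:1, N:2, S:1.
Total: 11.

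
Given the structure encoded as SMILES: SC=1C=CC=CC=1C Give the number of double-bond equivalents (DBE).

Degree of unsaturation = (number of rings) + (number of π bonds).
Ring closures in the SMILES: 1.
π bonds: 3 double bonds (each 1 DoU) → 3 DoU from unsaturation.
Total DoU = 1 + 3 = 4.

4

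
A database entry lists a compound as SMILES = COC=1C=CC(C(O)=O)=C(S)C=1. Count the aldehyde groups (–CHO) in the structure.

Scan the SMILES for the aldehyde motif — none present.
Groups that are present: 1 carboxylic acid, 1 ether, 1 thiol.

0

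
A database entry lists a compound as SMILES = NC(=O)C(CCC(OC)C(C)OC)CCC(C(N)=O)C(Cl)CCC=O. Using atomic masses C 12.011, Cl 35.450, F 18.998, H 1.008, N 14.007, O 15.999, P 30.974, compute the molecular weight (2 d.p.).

First, the molecular formula is C17H31ClN2O5 (counting implicit H from valence).
  C: 17 × 12.011 = 204.187
  Cl: 1 × 35.450 = 35.450
  H: 31 × 1.008 = 31.248
  N: 2 × 14.007 = 28.014
  O: 5 × 15.999 = 79.995
Sum: 17×12.011 + 1×35.450 + 31×1.008 + 2×14.007 + 5×15.999 = 378.894 → 378.89 g/mol.

378.89 g/mol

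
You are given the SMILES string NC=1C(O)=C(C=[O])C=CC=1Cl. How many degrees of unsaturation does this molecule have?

Degree of unsaturation = (number of rings) + (number of π bonds).
Ring closures in the SMILES: 1.
π bonds: 4 double bonds (each 1 DoU) → 4 DoU from unsaturation.
Total DoU = 1 + 4 = 5.

5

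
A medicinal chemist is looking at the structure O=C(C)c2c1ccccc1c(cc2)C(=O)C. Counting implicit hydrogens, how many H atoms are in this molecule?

Walk through each heavy atom and fill implicit hydrogens from standard valence (C 4, N 3, O 2, S 2, halogen 1); for lowercase aromatic atoms, an aromatic c carries 1 H when it has two neighbours and 0 H with three, and aromatic n carries 0 H:
  atom 1: O, bond orders sum to 2 (valence 2) → 0 H
  atom 2: C, bond orders sum to 4 (valence 4) → 0 H
  atom 3: C, bond orders sum to 1 (valence 4) → 3 H
  atom 4: aromatic c, 3 neighbours → 0 H
  atom 5: aromatic c, 3 neighbours → 0 H
  atom 6: aromatic c, 2 neighbours → 1 H
  atom 7: aromatic c, 2 neighbours → 1 H
  atom 8: aromatic c, 2 neighbours → 1 H
  atom 9: aromatic c, 2 neighbours → 1 H
  atom 10: aromatic c, 3 neighbours → 0 H
  atom 11: aromatic c, 3 neighbours → 0 H
  atom 12: aromatic c, 2 neighbours → 1 H
  atom 13: aromatic c, 2 neighbours → 1 H
  atom 14: C, bond orders sum to 4 (valence 4) → 0 H
  atom 15: O, bond orders sum to 2 (valence 2) → 0 H
  atom 16: C, bond orders sum to 1 (valence 4) → 3 H
Total hydrogens: 12.

12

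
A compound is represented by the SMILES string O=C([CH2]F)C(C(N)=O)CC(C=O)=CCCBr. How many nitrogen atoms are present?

Scan the SMILES for N atoms (remember two-letter symbols like Cl and Br are single atoms).
Nitrogen count: 1.

1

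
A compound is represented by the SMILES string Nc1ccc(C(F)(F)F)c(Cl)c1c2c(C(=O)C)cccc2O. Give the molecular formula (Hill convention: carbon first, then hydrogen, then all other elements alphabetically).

C15H11ClF3NO2

Walk through each heavy atom and fill implicit hydrogens from standard valence (C 4, N 3, O 2, S 2, halogen 1); for lowercase aromatic atoms, an aromatic c carries 1 H when it has two neighbours and 0 H with three, and aromatic n carries 0 H:
  atom 1: N, bond orders sum to 1 (valence 3) → 2 H
  atom 2: aromatic c, 3 neighbours → 0 H
  atom 3: aromatic c, 2 neighbours → 1 H
  atom 4: aromatic c, 2 neighbours → 1 H
  atom 5: aromatic c, 3 neighbours → 0 H
  atom 6: C, bond orders sum to 4 (valence 4) → 0 H
  atom 7: F (halogen, monovalent) → 0 H
  atom 8: F (halogen, monovalent) → 0 H
  atom 9: F (halogen, monovalent) → 0 H
  atom 10: aromatic c, 3 neighbours → 0 H
  atom 11: Cl (halogen, monovalent) → 0 H
  atom 12: aromatic c, 3 neighbours → 0 H
  atom 13: aromatic c, 3 neighbours → 0 H
  atom 14: aromatic c, 3 neighbours → 0 H
  atom 15: C, bond orders sum to 4 (valence 4) → 0 H
  atom 16: O, bond orders sum to 2 (valence 2) → 0 H
  atom 17: C, bond orders sum to 1 (valence 4) → 3 H
  atom 18: aromatic c, 2 neighbours → 1 H
  atom 19: aromatic c, 2 neighbours → 1 H
  atom 20: aromatic c, 2 neighbours → 1 H
  atom 21: aromatic c, 3 neighbours → 0 H
  atom 22: O, bond orders sum to 1 (valence 2) → 1 H
Totals → C:15, H:11, Cl:1, F:3, N:1, O:2.
In Hill order: C15H11ClF3NO2.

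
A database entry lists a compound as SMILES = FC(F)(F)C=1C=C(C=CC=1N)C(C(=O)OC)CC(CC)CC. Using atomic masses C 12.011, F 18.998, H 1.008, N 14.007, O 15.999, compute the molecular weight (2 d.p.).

First, the molecular formula is C16H22F3NO2 (counting implicit H from valence).
  C: 16 × 12.011 = 192.176
  F: 3 × 18.998 = 56.994
  H: 22 × 1.008 = 22.176
  N: 1 × 14.007 = 14.007
  O: 2 × 15.999 = 31.998
Sum: 16×12.011 + 3×18.998 + 22×1.008 + 1×14.007 + 2×15.999 = 317.351 → 317.35 g/mol.

317.35 g/mol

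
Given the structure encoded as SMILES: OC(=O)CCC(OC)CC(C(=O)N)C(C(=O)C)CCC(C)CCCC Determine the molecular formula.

Walk through each heavy atom and fill implicit hydrogens from standard valence (C 4, N 3, O 2, S 2, halogen 1):
  atom 1: O, bond orders sum to 1 (valence 2) → 1 H
  atom 2: C, bond orders sum to 4 (valence 4) → 0 H
  atom 3: O, bond orders sum to 2 (valence 2) → 0 H
  atom 4: C, bond orders sum to 2 (valence 4) → 2 H
  atom 5: C, bond orders sum to 2 (valence 4) → 2 H
  atom 6: C, bond orders sum to 3 (valence 4) → 1 H
  atom 7: O, bond orders sum to 2 (valence 2) → 0 H
  atom 8: C, bond orders sum to 1 (valence 4) → 3 H
  atom 9: C, bond orders sum to 2 (valence 4) → 2 H
  atom 10: C, bond orders sum to 3 (valence 4) → 1 H
  atom 11: C, bond orders sum to 4 (valence 4) → 0 H
  atom 12: O, bond orders sum to 2 (valence 2) → 0 H
  atom 13: N, bond orders sum to 1 (valence 3) → 2 H
  atom 14: C, bond orders sum to 3 (valence 4) → 1 H
  atom 15: C, bond orders sum to 4 (valence 4) → 0 H
  atom 16: O, bond orders sum to 2 (valence 2) → 0 H
  atom 17: C, bond orders sum to 1 (valence 4) → 3 H
  atom 18: C, bond orders sum to 2 (valence 4) → 2 H
  atom 19: C, bond orders sum to 2 (valence 4) → 2 H
  atom 20: C, bond orders sum to 3 (valence 4) → 1 H
  atom 21: C, bond orders sum to 1 (valence 4) → 3 H
  atom 22: C, bond orders sum to 2 (valence 4) → 2 H
  atom 23: C, bond orders sum to 2 (valence 4) → 2 H
  atom 24: C, bond orders sum to 2 (valence 4) → 2 H
  atom 25: C, bond orders sum to 1 (valence 4) → 3 H
Totals → C:19, H:35, N:1, O:5.
In Hill order: C19H35NO5.

C19H35NO5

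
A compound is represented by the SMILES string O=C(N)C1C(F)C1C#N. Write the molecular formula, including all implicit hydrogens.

Walk through each heavy atom and fill implicit hydrogens from standard valence (C 4, N 3, O 2, S 2, halogen 1):
  atom 1: O, bond orders sum to 2 (valence 2) → 0 H
  atom 2: C, bond orders sum to 4 (valence 4) → 0 H
  atom 3: N, bond orders sum to 1 (valence 3) → 2 H
  atom 4: C, bond orders sum to 3 (valence 4) → 1 H
  atom 5: C, bond orders sum to 3 (valence 4) → 1 H
  atom 6: F (halogen, monovalent) → 0 H
  atom 7: C, bond orders sum to 3 (valence 4) → 1 H
  atom 8: C, bond orders sum to 4 (valence 4) → 0 H
  atom 9: N, bond orders sum to 3 (valence 3) → 0 H
Totals → C:5, H:5, F:1, N:2, O:1.
In Hill order: C5H5FN2O.

C5H5FN2O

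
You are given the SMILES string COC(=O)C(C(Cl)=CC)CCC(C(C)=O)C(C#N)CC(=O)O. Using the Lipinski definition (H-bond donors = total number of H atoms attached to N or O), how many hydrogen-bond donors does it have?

1

Donors: find every N or O and count the H atoms it carries.
  atom 2 (O): bond orders sum to 2 → 0 H
  atom 4 (O): bond orders sum to 2 → 0 H
  atom 15 (O): bond orders sum to 2 → 0 H
  atom 18 (N): bond orders sum to 3 → 0 H
  atom 21 (O): bond orders sum to 2 → 0 H
  atom 22 (O): bond orders sum to 1 → 1 H
Lipinski HBD = 1.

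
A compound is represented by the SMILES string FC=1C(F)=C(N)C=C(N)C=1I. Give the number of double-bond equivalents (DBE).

Molecular formula: C6H5F2IN2.
DoU = (2C + 2 + N − H − X) / 2, where X is the halogen count and O/S are ignored.
    = (2·6 + 2 + 2 − 5 − 3) / 2 = 8 / 2 = 4.

4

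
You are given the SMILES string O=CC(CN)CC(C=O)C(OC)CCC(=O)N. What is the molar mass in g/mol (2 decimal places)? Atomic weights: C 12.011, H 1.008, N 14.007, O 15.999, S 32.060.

First, the molecular formula is C11H20N2O4 (counting implicit H from valence).
  C: 11 × 12.011 = 132.121
  H: 20 × 1.008 = 20.160
  N: 2 × 14.007 = 28.014
  O: 4 × 15.999 = 63.996
Sum: 11×12.011 + 20×1.008 + 2×14.007 + 4×15.999 = 244.291 → 244.29 g/mol.

244.29 g/mol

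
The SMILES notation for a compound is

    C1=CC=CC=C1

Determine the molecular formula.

C6H6

Walk through each heavy atom and fill implicit hydrogens from standard valence (C 4, N 3, O 2, S 2, halogen 1):
  atom 1: C, bond orders sum to 3 (valence 4) → 1 H
  atom 2: C, bond orders sum to 3 (valence 4) → 1 H
  atom 3: C, bond orders sum to 3 (valence 4) → 1 H
  atom 4: C, bond orders sum to 3 (valence 4) → 1 H
  atom 5: C, bond orders sum to 3 (valence 4) → 1 H
  atom 6: C, bond orders sum to 3 (valence 4) → 1 H
Totals → C:6, H:6.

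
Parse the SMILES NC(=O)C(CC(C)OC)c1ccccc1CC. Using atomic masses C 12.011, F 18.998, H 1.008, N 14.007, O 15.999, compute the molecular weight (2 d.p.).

First, the molecular formula is C14H21NO2 (counting implicit H from valence).
  C: 14 × 12.011 = 168.154
  H: 21 × 1.008 = 21.168
  N: 1 × 14.007 = 14.007
  O: 2 × 15.999 = 31.998
Sum: 14×12.011 + 21×1.008 + 1×14.007 + 2×15.999 = 235.327 → 235.33 g/mol.

235.33 g/mol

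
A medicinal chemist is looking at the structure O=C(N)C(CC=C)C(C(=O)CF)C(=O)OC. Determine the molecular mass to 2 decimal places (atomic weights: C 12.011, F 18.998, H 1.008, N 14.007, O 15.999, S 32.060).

First, the molecular formula is C10H14FNO4 (counting implicit H from valence).
  C: 10 × 12.011 = 120.110
  F: 1 × 18.998 = 18.998
  H: 14 × 1.008 = 14.112
  N: 1 × 14.007 = 14.007
  O: 4 × 15.999 = 63.996
Sum: 10×12.011 + 1×18.998 + 14×1.008 + 1×14.007 + 4×15.999 = 231.223 → 231.22 g/mol.

231.22 g/mol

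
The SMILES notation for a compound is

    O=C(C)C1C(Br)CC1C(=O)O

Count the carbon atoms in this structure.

Count every carbon token in the SMILES (each C, including those in ring-closure positions and inside branches).
Carbon count: 7.

7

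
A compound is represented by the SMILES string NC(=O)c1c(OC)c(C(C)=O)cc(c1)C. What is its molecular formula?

Walk through each heavy atom and fill implicit hydrogens from standard valence (C 4, N 3, O 2, S 2, halogen 1); for lowercase aromatic atoms, an aromatic c carries 1 H when it has two neighbours and 0 H with three, and aromatic n carries 0 H:
  atom 1: N, bond orders sum to 1 (valence 3) → 2 H
  atom 2: C, bond orders sum to 4 (valence 4) → 0 H
  atom 3: O, bond orders sum to 2 (valence 2) → 0 H
  atom 4: aromatic c, 3 neighbours → 0 H
  atom 5: aromatic c, 3 neighbours → 0 H
  atom 6: O, bond orders sum to 2 (valence 2) → 0 H
  atom 7: C, bond orders sum to 1 (valence 4) → 3 H
  atom 8: aromatic c, 3 neighbours → 0 H
  atom 9: C, bond orders sum to 4 (valence 4) → 0 H
  atom 10: C, bond orders sum to 1 (valence 4) → 3 H
  atom 11: O, bond orders sum to 2 (valence 2) → 0 H
  atom 12: aromatic c, 2 neighbours → 1 H
  atom 13: aromatic c, 3 neighbours → 0 H
  atom 14: aromatic c, 2 neighbours → 1 H
  atom 15: C, bond orders sum to 1 (valence 4) → 3 H
Totals → C:11, H:13, N:1, O:3.

C11H13NO3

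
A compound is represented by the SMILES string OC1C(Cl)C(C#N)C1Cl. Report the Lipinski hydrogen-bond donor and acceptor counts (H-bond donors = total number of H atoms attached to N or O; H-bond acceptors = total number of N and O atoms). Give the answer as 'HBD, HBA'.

Donors: find every N or O and count the H atoms it carries.
  atom 1 (O): bond orders sum to 1 → 1 H
  atom 7 (N): bond orders sum to 3 → 0 H
Lipinski HBD = 1.
Acceptors: N atoms = 1, O atoms = 1 → HBA = 2.

1, 2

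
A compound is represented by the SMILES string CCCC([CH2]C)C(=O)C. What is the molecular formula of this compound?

C8H16O

Walk through each heavy atom and fill implicit hydrogens from standard valence (C 4, N 3, O 2, S 2, halogen 1):
  atom 1: C, bond orders sum to 1 (valence 4) → 3 H
  atom 2: C, bond orders sum to 2 (valence 4) → 2 H
  atom 3: C, bond orders sum to 2 (valence 4) → 2 H
  atom 4: C, bond orders sum to 3 (valence 4) → 1 H
  atom 5: C with explicit H count 2
  atom 6: C, bond orders sum to 1 (valence 4) → 3 H
  atom 7: C, bond orders sum to 4 (valence 4) → 0 H
  atom 8: O, bond orders sum to 2 (valence 2) → 0 H
  atom 9: C, bond orders sum to 1 (valence 4) → 3 H
Totals → C:8, H:16, O:1.
In Hill order: C8H16O.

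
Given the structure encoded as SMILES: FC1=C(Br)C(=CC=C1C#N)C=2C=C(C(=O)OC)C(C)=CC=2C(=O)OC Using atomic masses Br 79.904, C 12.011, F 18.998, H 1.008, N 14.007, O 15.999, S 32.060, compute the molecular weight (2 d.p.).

First, the molecular formula is C18H13BrFNO4 (counting implicit H from valence).
  Br: 1 × 79.904 = 79.904
  C: 18 × 12.011 = 216.198
  F: 1 × 18.998 = 18.998
  H: 13 × 1.008 = 13.104
  N: 1 × 14.007 = 14.007
  O: 4 × 15.999 = 63.996
Sum: 1×79.904 + 18×12.011 + 1×18.998 + 13×1.008 + 1×14.007 + 4×15.999 = 406.207 → 406.21 g/mol.

406.21 g/mol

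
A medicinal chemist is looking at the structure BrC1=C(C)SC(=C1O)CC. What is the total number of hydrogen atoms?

Walk through each heavy atom and fill implicit hydrogens from standard valence (C 4, N 3, O 2, S 2, halogen 1):
  atom 1: Br (halogen, monovalent) → 0 H
  atom 2: C, bond orders sum to 4 (valence 4) → 0 H
  atom 3: C, bond orders sum to 4 (valence 4) → 0 H
  atom 4: C, bond orders sum to 1 (valence 4) → 3 H
  atom 5: S, bond orders sum to 2 (valence 2) → 0 H
  atom 6: C, bond orders sum to 4 (valence 4) → 0 H
  atom 7: C, bond orders sum to 4 (valence 4) → 0 H
  atom 8: O, bond orders sum to 1 (valence 2) → 1 H
  atom 9: C, bond orders sum to 2 (valence 4) → 2 H
  atom 10: C, bond orders sum to 1 (valence 4) → 3 H
Total hydrogens: 9.

9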